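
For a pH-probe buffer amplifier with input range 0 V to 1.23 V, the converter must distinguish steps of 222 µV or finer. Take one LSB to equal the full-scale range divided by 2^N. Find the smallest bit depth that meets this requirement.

13 bits

V_FS = 1.23 V.
Levels needed ≥ 1.23/222 µV = 5541. 2^13 = 8192 suffices, so N_min = 13.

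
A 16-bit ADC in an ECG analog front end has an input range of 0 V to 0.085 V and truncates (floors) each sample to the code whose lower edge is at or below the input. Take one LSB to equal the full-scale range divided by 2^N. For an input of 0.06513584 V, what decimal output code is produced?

50220

Range is 0.085 V. LSB = 0.085 V / 2^16 ≈ 1.297 µV.
(V_in − V_min) × 2^16/range = (0.06513584 − (0)) × 65536/0.085 = 50220.499.
Floor → code = 50220.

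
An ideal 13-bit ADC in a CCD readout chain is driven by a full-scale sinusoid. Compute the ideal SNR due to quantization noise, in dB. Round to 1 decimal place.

80.0 dB

For an ideal N-bit converter with full-scale sine input, SNR = 6.02 N + 1.76 dB. SNR = 6.02 × 13 + 1.76 = 78.26 + 1.76 = 80.02 dB.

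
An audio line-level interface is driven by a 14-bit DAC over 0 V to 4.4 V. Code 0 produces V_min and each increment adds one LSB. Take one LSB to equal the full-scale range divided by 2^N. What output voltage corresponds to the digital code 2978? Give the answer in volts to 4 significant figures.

Range is 4.4 V. LSB = 4.4 V / 2^14.
V_out = 0 + 2978 × (4.4/16384) V
      = 0 + 0.799756 = 0.799756 V.

0.7998 V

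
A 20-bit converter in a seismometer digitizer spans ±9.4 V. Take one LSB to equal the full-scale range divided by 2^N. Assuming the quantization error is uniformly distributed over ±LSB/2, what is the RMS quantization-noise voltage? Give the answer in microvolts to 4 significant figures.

Full-scale range = 9.4 V − (-9.4 V) = 18.8 V.
LSB = 18.8 V ÷ 2^20 = 18.8/1048576 V = 17.9291 µV.
σ_q = LSB/√12 = 17.9291 µV/3.4641 = 5.176 µV.

5.176 µV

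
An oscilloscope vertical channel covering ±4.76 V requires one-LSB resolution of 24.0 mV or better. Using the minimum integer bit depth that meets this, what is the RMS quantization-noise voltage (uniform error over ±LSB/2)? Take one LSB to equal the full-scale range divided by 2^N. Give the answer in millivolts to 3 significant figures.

5.37 mV

Range = 4.76 − (-4.76) = 9.52 V.
9.52 V / 24.0 mV = 396.7. Since 2^8 = 256 and 2^9 = 512, N = 9.
Step size = 9.52/512 V = 18.594 mV.
RMS noise = LSB/√12 = 5.37 mV.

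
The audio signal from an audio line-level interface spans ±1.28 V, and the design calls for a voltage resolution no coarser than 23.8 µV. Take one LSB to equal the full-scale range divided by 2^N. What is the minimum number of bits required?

The full-scale span is 1.28 − (-1.28) = 2.56 V.
2.56 V / 23.8 µV = 107600. Since 2^16 = 65536 and 2^17 = 131072, N = 17.

17 bits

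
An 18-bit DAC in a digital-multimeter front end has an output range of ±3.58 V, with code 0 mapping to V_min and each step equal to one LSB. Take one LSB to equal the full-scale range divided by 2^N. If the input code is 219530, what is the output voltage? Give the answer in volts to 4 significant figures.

2.416 V

Range = 3.58 − (-3.58) = 7.16 V. LSB = 7.16 V / 2^18.
V_out = V_min + code × LSB = -3.58 V + 219530 × 7.16 V / 262144
      = -3.58 + 5.99607 = 2.41607 V.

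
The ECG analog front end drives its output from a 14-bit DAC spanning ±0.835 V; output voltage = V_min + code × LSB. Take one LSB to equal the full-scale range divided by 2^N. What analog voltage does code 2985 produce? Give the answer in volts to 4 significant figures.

-0.5307 V

Range = 0.835 − (-0.835) = 1.67 V. LSB = 1.67 V / 2^14.
V_out = -0.835 + 2985 × (1.67/16384) V
      = -0.835 V + 0.304257 V = -0.530743 V.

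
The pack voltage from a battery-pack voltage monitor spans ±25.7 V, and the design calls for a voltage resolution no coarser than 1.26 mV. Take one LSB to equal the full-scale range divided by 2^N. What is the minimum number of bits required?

Span: 25.7 V − (-25.7 V) = 51.4 V.
Levels needed ≥ 51.4/1.26 mV = 40790. 2^16 = 65536 suffices, so N_min = 16.

16 bits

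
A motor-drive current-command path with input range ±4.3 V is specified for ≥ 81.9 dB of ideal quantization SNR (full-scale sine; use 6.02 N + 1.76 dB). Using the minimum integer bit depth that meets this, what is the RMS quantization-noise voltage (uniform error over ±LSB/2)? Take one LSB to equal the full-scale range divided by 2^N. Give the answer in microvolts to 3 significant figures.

152 µV

Full-scale range = 4.3 V − (-4.3 V) = 8.6 V.
N ≥ (81.9 − 1.76)/6.02 = 13.312 → N_min = 14.
LSB = 8.6 V / 2^14 = 0.52490 mV.
RMS noise = LSB/√12 = 152 µV.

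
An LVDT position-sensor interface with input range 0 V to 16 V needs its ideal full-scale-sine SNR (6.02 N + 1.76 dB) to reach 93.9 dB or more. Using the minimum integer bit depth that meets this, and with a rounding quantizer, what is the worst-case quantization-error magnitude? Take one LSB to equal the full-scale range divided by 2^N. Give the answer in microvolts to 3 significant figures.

122 µV

Span = 16 V.
N ≥ (93.9 − 1.76)/6.02 = 15.306 → N_min = 16.
One LSB is 16 V / 65536 = 244.14 µV.
Max error for round-to-nearest is LSB/2 = 122 µV.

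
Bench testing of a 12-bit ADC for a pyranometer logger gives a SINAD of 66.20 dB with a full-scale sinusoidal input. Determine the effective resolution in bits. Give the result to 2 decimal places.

ENOB = (SINAD − 1.76) / 6.02 = (66.20 − 1.76) / 6.02 = 64.44 / 6.02 = 10.7043.

10.70 bits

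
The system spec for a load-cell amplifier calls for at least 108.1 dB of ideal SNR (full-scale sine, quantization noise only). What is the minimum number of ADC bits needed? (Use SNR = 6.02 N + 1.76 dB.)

Solving 6.02 N ≥ 108.1 − 1.76: N ≥ 17.664. Round up → N = 18.

18 bits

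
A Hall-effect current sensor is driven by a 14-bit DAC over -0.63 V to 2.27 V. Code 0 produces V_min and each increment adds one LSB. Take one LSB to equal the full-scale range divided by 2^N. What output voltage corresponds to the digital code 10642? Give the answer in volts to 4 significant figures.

1.254 V

Span: 2.27 V − (-0.63 V) = 2.9 V. LSB = 2.9 V / 2^14.
V_out = V_min + code × LSB = -0.63 V + 10642 × 2.9 V / 16384
      = -0.63 + 1.88365 = 1.25365 V.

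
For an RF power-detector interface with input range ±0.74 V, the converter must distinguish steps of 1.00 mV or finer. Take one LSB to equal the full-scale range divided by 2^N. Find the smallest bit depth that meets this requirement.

The full-scale span is 0.74 − (-0.74) = 1.48 V.
Required number of levels: 1.48/1.00 mV = 1480.0; smallest N with 2^N ≥ that is 11.

11 bits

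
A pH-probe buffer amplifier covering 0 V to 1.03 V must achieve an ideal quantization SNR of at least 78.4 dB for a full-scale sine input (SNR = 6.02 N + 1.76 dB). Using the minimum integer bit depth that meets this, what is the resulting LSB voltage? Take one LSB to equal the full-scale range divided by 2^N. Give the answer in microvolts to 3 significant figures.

126 µV

Full-scale range = 1.03 V.
Solving 6.02 N ≥ 78.4 − 1.76: N ≥ 12.731. Round up → N = 13.
Step size = 1.03/8192 V = 126 µV.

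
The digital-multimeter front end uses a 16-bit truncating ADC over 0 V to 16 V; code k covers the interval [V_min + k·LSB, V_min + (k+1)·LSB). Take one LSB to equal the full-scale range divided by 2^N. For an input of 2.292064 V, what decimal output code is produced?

Range is 16 V. LSB = 16 V / 2^16 ≈ 244.1 µV.
code = ⌊(V_in − V_min)/LSB⌋ = ⌊(V_in − V_min) × 2^16 / range⌋
     = ⌊(2.292064 − (0)) × 65536 / 16⌋ = ⌊2.292064 × 65536/16⌋
     = ⌊9388.294⌋ = 9388.

9388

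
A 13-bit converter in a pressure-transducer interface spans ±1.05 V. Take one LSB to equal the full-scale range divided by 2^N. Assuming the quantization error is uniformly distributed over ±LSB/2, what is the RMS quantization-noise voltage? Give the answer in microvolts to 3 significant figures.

74.0 µV

Range = 1.05 − (-1.05) = 2.1 V.
LSB = 2.1 V / 2^13 = 256.35 µV.
RMS of a uniform error over width LSB is LSB/√12 = 74.0 µV.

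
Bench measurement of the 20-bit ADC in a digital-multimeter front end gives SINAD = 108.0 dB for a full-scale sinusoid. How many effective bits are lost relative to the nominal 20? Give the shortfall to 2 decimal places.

2.35 bits

Effective bits = (108.0 − 1.76)/6.02 = 17.6478.
Shortfall = 20 − 17.6478 = 2.3522 bits.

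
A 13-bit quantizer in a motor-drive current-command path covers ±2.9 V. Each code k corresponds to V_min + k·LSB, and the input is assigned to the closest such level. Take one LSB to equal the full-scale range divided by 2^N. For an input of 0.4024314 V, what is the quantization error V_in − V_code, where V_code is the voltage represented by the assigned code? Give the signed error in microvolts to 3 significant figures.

Full-scale range = 2.9 V − (-2.9 V) = 5.8 V. LSB = 5.8 V / 2^13 ≈ 0.7080 mV.
(V_in − V_min)/LSB = (0.4024314 − (-2.9)) × 8192/5.8 = 4664.3997 → nearest code k = 4664.
V_code = V_min + k × range/2^13 = -2.9 + 4664 × 5.8/8192 = 0.4021484375 V.
Error = V_in − V_code = 0.4024314 − (0.4021484375) = +283 µV.

+283 µV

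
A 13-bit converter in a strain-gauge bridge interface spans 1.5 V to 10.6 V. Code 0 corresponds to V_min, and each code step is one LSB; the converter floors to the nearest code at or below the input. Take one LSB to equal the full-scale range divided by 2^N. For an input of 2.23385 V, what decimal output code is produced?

660

The full-scale span is 10.6 − (1.5) = 9.1 V. LSB = 9.1 V / 2^13 ≈ 1.111 mV.
code = ⌊(V_in − V_min)/LSB⌋ = ⌊(V_in − V_min) × 2^13 / range⌋
     = ⌊(2.23385 − (1.5)) × 8192 / 9.1⌋ = ⌊0.73385 × 8192/9.1⌋
     = ⌊660.626⌋ = 660.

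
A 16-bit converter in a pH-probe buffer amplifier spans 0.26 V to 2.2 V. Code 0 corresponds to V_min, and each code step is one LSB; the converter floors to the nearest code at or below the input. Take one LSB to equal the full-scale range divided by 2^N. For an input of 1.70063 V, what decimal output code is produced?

48666

The full-scale span is 2.2 − (0.26) = 1.94 V. LSB = 1.94 V / 2^16 ≈ 29.60 µV.
(V_in − V_min) × 2^16/range = (1.70063 − (0.26)) × 65536/1.94 = 48666.561.
Floor → code = 48666.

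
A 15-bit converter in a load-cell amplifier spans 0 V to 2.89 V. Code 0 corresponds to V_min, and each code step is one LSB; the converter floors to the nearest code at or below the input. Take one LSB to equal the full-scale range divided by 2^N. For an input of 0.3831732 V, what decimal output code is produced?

V_FS = 2.89 V. LSB = 2.89 V / 2^15 ≈ 88.20 µV.
code = ⌊(V_in − V_min)/LSB⌋ = ⌊(V_in − V_min) × 2^15 / range⌋
     = ⌊(0.3831732 − (0)) × 32768 / 2.89⌋ = ⌊0.3831732 × 32768/2.89⌋
     = ⌊4344.574⌋ = 4344.

4344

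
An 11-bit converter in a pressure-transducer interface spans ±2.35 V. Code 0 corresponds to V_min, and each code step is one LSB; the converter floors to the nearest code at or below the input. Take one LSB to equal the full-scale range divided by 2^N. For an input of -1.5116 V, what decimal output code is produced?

The full-scale span is 2.35 − (-2.35) = 4.7 V. LSB = 4.7 V / 2^11 ≈ 2.295 mV.
(V_in − V_min) × 2^11/range = (-1.5116 − (-2.35)) × 2048/4.7 = 365.328.
Floor → code = 365.

365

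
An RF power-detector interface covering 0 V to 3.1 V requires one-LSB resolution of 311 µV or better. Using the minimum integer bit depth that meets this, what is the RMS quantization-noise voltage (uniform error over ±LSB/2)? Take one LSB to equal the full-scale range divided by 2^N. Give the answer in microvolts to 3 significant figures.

54.6 µV

Span = 3.1 V.
Levels needed ≥ 3.1/311 µV = 9968. 2^14 = 16384 suffices, so N_min = 14.
Step size = 3.1/16384 V = 189.21 µV.
RMS noise = LSB/√12 = 54.6 µV.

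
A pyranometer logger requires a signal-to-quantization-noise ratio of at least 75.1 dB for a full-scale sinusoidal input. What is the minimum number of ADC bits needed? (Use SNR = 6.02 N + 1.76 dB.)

13 bits

Solving 6.02 N ≥ 75.1 − 1.76: N ≥ 12.183. Round up → N = 13.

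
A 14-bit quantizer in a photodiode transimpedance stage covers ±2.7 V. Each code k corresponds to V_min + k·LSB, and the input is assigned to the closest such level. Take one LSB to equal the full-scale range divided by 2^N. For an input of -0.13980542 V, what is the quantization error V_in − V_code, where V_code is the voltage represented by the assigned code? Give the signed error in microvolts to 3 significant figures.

The full-scale span is 2.7 − (-2.7) = 5.4 V. LSB = 5.4 V / 2^14 ≈ 329.6 µV.
Position in LSBs: (-0.13980542 − (-2.7)) × 16384/5.4 = 7767.8200; rounding gives k = 7768.
V_code = -2.7 + (7768/16384) × 5.4 = -0.13974609375 V.
Error = V_in − V_code = -0.13980542 − (-0.13974609375) = −59.3 µV.

−59.3 µV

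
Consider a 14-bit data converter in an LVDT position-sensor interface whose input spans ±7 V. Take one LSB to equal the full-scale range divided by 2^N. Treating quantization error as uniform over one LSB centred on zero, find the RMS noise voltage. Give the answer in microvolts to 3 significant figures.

247 µV

Span: 7 V − (-7 V) = 14 V.
LSB = 14 V ÷ 2^14 = 14/16384 V = 0.85449 mV.
V_rms = LSB/√12 = 0.85449 mV / √12 = 247 µV.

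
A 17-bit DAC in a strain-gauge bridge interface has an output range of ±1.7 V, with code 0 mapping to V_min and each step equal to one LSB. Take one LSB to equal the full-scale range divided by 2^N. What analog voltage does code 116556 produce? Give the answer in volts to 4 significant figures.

1.323 V

Span: 1.7 V − (-1.7 V) = 3.4 V. LSB = 3.4 V / 2^17.
V_out = V_min + code × LSB = -1.7 V + 116556 × 3.4 V / 131072
      = -1.7 V + 3.02346 V = 1.32346 V.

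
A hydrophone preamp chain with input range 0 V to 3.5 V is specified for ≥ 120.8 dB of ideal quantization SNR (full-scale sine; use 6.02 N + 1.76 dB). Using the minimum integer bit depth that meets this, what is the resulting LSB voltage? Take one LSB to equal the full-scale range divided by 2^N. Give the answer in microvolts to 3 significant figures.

3.34 µV

Span = 3.5 V.
Solving 6.02 N ≥ 120.8 − 1.76: N ≥ 19.774. Round up → N = 20.
LSB = 3.5 V / 2^20 = 3.34 µV.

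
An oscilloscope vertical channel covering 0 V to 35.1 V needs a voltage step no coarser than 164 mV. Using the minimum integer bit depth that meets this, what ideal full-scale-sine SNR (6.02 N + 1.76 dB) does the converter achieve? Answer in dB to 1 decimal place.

Full-scale range = 35.1 V.
35.1 V / 164 mV = 214.0. Since 2^7 = 128 and 2^8 = 256, N = 8.
6.02(8) + 1.76 = 49.92 dB.

49.9 dB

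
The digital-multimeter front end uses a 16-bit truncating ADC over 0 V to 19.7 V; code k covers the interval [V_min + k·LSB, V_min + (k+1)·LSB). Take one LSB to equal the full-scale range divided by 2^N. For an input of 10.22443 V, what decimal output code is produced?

Span = 19.7 V. LSB = 19.7 V / 2^16 ≈ 300.6 µV.
code = ⌊(V_in − V_min)/LSB⌋ = ⌊(V_in − V_min) × 2^16 / range⌋
     = ⌊(10.22443 − (0)) × 65536 / 19.7⌋ = ⌊10.22443 × 65536/19.7⌋
     = ⌊34013.616⌋ = 34013.

34013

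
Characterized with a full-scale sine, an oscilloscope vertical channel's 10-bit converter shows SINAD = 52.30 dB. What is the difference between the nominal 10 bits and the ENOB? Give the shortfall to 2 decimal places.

ENOB = (SINAD − 1.76)/6.02 = (52.30 − 1.76)/6.02 = 8.3953 bits.
Lost resolution: 10 − 8.3953 = 1.6047 bits.

1.60 bits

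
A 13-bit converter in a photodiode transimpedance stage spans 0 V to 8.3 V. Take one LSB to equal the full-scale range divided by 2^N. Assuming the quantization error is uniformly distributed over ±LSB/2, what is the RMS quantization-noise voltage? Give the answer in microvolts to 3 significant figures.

Range is 8.3 V.
Step size = 8.3/8192 V = 1.0132 mV.
For a uniform distribution on [−LSB/2, +LSB/2], V_rms = LSB/√12 = 1.0132 mV/3.4641 = 292 µV.

292 µV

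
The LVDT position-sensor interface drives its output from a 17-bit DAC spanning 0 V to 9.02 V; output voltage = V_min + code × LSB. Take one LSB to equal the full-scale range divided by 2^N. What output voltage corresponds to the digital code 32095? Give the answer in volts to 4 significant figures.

Range is 9.02 V. LSB = 9.02 V / 2^17.
V_out = 0 + 32095 × (9.02/131072) V
      = 0 V + 2.20869 V = 2.20869 V.

2.209 V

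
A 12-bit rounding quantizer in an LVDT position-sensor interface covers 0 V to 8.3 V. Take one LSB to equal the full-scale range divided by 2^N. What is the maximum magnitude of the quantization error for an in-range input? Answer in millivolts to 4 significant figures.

Span = 8.3 V.
One LSB is 8.3 V / 4096 = 2.02637 mV.
Worst-case error for round-to-nearest is half an LSB: 1.013 mV.

1.013 mV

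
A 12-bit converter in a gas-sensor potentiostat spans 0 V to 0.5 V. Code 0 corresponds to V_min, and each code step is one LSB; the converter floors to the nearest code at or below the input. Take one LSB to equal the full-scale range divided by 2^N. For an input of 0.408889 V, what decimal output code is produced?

Full-scale range = 0.5 V. LSB = 0.5 V / 2^12 ≈ 122.1 µV.
code = ⌊(V_in − V_min)/LSB⌋ = ⌊(V_in − V_min) × 2^12 / range⌋
     = ⌊(0.408889 − (0)) × 4096 / 0.5⌋ = ⌊0.408889 × 4096/0.5⌋
     = ⌊3349.619⌋ = 3349.

3349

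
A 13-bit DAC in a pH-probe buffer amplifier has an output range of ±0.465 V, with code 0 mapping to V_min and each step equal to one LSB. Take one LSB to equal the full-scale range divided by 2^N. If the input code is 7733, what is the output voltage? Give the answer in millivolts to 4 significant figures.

Full-scale range = 0.465 V − (-0.465 V) = 0.93 V. LSB = 0.93 V / 2^13.
Output = V_min + (7733/8192) × range = -0.465 + 0.943970 × 0.93 V
      = -0.465 V + 0.877892 V = 0.412892 V.

412.9 mV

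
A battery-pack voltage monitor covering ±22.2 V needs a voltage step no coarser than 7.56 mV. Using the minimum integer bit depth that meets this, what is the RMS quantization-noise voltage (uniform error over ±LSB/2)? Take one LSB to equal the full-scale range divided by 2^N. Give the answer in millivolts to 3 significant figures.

1.56 mV

Full-scale range = 22.2 V − (-22.2 V) = 44.4 V.
Required number of levels: 44.4/7.56 mV = 5873.0; smallest N with 2^N ≥ that is 13.
LSB = 44.4 V / 2^13 = 5.4199 mV.
σ_q = LSB/√12 = 5.4199 mV/3.4641 = 1.56 mV.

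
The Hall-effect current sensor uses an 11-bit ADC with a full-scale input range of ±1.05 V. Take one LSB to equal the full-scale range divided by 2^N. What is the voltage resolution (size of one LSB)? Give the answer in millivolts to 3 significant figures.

Range = 1.05 − (-1.05) = 2.1 V.
There are 2^11 = 2048 steps.
Step size = 2.1/2048 V = 1.03 mV.

1.03 mV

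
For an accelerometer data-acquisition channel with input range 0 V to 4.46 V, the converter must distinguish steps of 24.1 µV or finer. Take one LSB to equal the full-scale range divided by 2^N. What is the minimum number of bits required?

18 bits

Full-scale range = 4.46 V.
4.46 V / 24.1 µV = 185100. Since 2^17 = 131072 and 2^18 = 262144, N = 18.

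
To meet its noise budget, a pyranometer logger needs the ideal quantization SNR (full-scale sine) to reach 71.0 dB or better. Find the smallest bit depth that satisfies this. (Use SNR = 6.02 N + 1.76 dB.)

12 bits

6.02 N + 1.76 ≥ 71.0 gives N ≥ 11.502, so the minimum integer is 12.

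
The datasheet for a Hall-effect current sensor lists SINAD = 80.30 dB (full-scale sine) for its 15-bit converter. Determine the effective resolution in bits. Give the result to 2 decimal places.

(80.30 − 1.76) / 6.02 = 78.54/6.02 = 13.0465 effective bits.

13.05 bits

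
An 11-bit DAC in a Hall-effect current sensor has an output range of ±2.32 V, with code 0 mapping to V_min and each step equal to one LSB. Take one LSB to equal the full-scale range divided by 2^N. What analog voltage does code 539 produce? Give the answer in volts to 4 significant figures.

-1.099 V

Full-scale range = 2.32 V − (-2.32 V) = 4.64 V. LSB = 4.64 V / 2^11.
Output = V_min + (539/2048) × range = -2.32 + 0.263184 × 4.64 V
      = -2.32 V + 1.22117 V = -1.09883 V.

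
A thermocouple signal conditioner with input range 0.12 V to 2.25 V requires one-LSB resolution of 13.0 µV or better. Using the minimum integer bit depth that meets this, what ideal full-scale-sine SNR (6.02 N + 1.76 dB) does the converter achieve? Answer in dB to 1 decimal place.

Full-scale range = 2.25 V − (0.12 V) = 2.13 V.
2.13 V / 13.0 µV = 163800. Since 2^17 = 131072 and 2^18 = 262144, N = 18.
6.02(18) + 1.76 = 110.12 dB.

110.1 dB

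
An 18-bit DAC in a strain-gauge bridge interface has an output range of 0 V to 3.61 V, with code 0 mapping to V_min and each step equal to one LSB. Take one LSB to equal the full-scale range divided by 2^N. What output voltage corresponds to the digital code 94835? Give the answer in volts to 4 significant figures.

1.306 V

Range is 3.61 V. LSB = 3.61 V / 2^18.
Output = V_min + (94835/262144) × range = 0 + 0.361767 × 3.61 V
      = 0 V + 1.30598 V = 1.30598 V.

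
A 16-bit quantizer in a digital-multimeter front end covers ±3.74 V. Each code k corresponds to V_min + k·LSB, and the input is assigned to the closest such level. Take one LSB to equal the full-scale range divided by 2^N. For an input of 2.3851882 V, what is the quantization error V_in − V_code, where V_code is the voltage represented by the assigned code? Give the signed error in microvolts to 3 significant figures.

−20.5 µV

The full-scale span is 3.74 − (-3.74) = 7.48 V. LSB = 7.48 V / 2^16 ≈ 114.1 µV.
(2.3851882 − (-3.74)) / LSB = 6.1251882 × 65536/7.48 = 53665.8200. Nearest integer: k = 53666.
V_code = V_min + k × range/2^16 = -3.74 + 53666 × 7.48/65536 = 2.3852087402 V.
V_in − V_code = 2.3851882 − (2.3852087402) = −20.5 µV.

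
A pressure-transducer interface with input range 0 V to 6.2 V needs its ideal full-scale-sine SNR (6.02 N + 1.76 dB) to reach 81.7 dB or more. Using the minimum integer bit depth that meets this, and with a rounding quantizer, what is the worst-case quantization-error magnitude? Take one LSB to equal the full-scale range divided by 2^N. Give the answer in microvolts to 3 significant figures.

Full-scale range = 6.2 V.
Solving 6.02 N ≥ 81.7 − 1.76: N ≥ 13.279. Round up → N = 14.
One LSB is 6.2 V / 16384 = 378.42 µV.
Max error for round-to-nearest is LSB/2 = 189 µV.

189 µV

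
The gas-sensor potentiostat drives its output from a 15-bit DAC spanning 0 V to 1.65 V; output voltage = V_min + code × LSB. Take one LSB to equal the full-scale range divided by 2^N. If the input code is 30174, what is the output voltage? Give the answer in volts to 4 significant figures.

V_FS = 1.65 V. LSB = 1.65 V / 2^15.
V_out = V_min + code × LSB = 0 V + 30174 × 1.65 V / 32768
      = 0 V + 1.51938 V = 1.51938 V.

1.519 V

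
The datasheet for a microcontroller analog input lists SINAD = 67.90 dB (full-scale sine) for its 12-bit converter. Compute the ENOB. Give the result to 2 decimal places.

10.99 bits

ENOB = (SINAD − 1.76) / 6.02 = (67.90 − 1.76) / 6.02 = 66.14 / 6.02 = 10.9867.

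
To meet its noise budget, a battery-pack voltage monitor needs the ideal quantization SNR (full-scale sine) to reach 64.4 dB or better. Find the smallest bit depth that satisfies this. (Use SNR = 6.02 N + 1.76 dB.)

Required N = ⌈(64.4 − 1.76)/6.02⌉ = ⌈10.405⌉ = 11.

11 bits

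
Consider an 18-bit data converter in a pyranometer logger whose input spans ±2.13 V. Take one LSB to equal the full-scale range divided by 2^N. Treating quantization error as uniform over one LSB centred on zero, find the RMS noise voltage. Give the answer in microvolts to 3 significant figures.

Full-scale range = 2.13 V − (-2.13 V) = 4.26 V.
LSB = 4.26 V / 2^18 = 16.251 µV.
For a uniform distribution on [−LSB/2, +LSB/2], V_rms = LSB/√12 = 16.251 µV/3.4641 = 4.69 µV.

4.69 µV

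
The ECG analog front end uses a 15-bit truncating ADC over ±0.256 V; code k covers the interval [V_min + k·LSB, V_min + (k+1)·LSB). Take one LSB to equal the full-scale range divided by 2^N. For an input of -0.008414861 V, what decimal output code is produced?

15845

The full-scale span is 0.256 − (-0.256) = 0.512 V. LSB = 0.512 V / 2^15 ≈ 15.62 µV.
V_in − V_min = -0.008414861 − (-0.256) = 0.247585139 V.
Divide by LSB: 0.247585139 × 32768/0.512 = 15845.4489.
Truncating gives code 15845.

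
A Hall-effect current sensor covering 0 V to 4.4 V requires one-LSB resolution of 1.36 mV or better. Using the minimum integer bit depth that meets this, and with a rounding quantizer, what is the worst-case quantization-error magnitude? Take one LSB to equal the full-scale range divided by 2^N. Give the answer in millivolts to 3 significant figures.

0.537 mV

Range is 4.4 V.
4.4 V / 1.36 mV = 3235. Since 2^11 = 2048 and 2^12 = 4096, N = 12.
Step size = 4.4/4096 V = 1.0742 mV.
Max error for round-to-nearest is LSB/2 = 0.537 mV.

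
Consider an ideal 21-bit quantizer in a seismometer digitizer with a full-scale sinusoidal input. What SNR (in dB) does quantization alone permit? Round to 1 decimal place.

SNR = 6.02·21 + 1.76 = 128.18 dB.

128.2 dB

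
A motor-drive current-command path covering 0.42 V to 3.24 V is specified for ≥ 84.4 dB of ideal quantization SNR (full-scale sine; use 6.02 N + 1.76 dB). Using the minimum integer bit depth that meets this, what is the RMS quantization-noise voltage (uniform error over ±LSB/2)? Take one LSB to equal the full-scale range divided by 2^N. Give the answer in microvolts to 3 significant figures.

Range = 3.24 − (0.42) = 2.82 V.
N ≥ (84.4 − 1.76)/6.02 = 13.728 → N_min = 14.
LSB = 2.82 V ÷ 2^14 = 2.82/16384 V = 172.12 µV.
σ_q = LSB/√12 = 172.12 µV/3.4641 = 49.7 µV.

49.7 µV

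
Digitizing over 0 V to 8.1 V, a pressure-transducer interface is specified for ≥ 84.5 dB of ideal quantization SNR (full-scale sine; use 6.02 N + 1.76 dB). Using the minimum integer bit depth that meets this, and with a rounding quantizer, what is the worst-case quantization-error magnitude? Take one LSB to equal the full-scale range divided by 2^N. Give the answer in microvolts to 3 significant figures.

247 µV

Full-scale range = 8.1 V.
6.02 N + 1.76 ≥ 84.5 gives N ≥ 13.744, so the minimum integer is 14.
LSB = 8.1 V ÷ 2^14 = 8.1/16384 V = 494.38 µV.
Half an LSB is 247 µV.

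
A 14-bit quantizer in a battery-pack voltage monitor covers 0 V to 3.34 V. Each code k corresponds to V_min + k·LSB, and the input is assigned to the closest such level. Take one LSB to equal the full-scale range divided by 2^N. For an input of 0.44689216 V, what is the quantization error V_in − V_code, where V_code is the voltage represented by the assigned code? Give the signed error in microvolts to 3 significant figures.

+36.7 µV

V_FS = 3.34 V. LSB = 3.34 V / 2^14 ≈ 203.9 µV.
(V_in − V_min)/LSB = (0.44689216 − (0)) × 16384/3.34 = 2192.1800 → nearest code k = 2192.
Reconstructed level: 0 + 2192 × 3.34/16384 V = 0.44685546875 V.
V_in − V_code = 0.44689216 − (0.44685546875) = +36.7 µV.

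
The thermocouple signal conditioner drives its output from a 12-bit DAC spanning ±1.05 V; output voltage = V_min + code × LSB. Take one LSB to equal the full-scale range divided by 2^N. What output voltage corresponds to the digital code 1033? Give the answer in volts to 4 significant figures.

-0.5204 V

Span: 1.05 V − (-1.05 V) = 2.1 V. LSB = 2.1 V / 2^12.
V_out = V_min + code × LSB = -1.05 V + 1033 × 2.1 V / 4096
      = -1.05 + 0.529614 = -0.520386 V.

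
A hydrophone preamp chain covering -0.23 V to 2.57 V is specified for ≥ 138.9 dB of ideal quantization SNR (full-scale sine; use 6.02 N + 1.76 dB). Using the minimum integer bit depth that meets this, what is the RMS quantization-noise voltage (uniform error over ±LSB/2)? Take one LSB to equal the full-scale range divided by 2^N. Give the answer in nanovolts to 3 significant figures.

Span: 2.57 V − (-0.23 V) = 2.8 V.
Required N = ⌈(138.9 − 1.76)/6.02⌉ = ⌈22.781⌉ = 23.
Step size = 2.8/8388608 V = 333.79 nV.
σ_q = LSB/√12 = 333.79 nV/3.4641 = 96.4 nV.

96.4 nV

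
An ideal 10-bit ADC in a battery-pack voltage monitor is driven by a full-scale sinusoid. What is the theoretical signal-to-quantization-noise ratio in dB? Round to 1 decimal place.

62.0 dB

For an ideal N-bit converter with full-scale sine input, SNR = 6.02 N + 1.76 dB. SNR = 6.02 × 10 + 1.76 = 60.20 + 1.76 = 61.96 dB.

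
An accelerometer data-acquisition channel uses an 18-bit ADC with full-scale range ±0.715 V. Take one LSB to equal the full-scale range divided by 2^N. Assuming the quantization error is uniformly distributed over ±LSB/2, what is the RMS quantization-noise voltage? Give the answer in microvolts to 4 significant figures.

1.575 µV

Range = 0.715 − (-0.715) = 1.43 V.
LSB = 1.43 V ÷ 2^18 = 1.43/262144 V = 5.45502 µV.
V_rms = LSB/√12 = 5.45502 µV / √12 = 1.575 µV.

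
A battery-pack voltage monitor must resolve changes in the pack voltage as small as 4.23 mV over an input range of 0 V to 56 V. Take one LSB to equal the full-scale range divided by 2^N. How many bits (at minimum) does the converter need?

14 bits

Range is 56 V.
Required number of levels: 56/4.23 mV = 13239; smallest N with 2^N ≥ that is 14.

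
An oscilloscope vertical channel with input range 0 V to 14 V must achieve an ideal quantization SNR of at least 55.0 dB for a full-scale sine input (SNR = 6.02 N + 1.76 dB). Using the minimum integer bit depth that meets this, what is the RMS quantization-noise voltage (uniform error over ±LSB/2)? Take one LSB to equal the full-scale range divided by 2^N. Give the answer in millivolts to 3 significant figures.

7.89 mV

Span = 14 V.
N ≥ (55.0 − 1.76)/6.02 = 8.844 → N_min = 9.
Step size = 14/512 V = 27.344 mV.
RMS noise = LSB/√12 = 7.89 mV.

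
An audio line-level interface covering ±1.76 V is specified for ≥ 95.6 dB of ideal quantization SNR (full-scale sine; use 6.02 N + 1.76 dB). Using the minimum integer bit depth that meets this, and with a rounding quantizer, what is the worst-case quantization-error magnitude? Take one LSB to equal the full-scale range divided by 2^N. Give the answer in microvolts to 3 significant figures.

26.9 µV

Range = 1.76 − (-1.76) = 3.52 V.
Required N = ⌈(95.6 − 1.76)/6.02⌉ = ⌈15.588⌉ = 16.
Step size = 3.52/65536 V = 53.711 µV.
Half an LSB is 26.9 µV.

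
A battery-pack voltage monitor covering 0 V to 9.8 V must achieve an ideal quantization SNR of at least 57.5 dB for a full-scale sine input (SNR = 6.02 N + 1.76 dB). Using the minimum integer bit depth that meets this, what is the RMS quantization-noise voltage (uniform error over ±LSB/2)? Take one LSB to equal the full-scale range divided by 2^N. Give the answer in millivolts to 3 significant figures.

Range is 9.8 V.
N ≥ (57.5 − 1.76)/6.02 = 9.259 → N_min = 10.
LSB = 9.8 V / 2^10 = 9.5703 mV.
σ_q = LSB/√12 = 9.5703 mV/3.4641 = 2.76 mV.

2.76 mV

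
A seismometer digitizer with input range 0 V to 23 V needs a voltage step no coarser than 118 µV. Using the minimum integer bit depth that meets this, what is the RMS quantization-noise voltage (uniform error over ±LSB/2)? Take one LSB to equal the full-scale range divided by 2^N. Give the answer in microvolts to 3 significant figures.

25.3 µV

Span = 23 V.
23 V / 118 µV = 194900. Since 2^17 = 131072 and 2^18 = 262144, N = 18.
Step size = 23/262144 V = 87.738 µV.
RMS noise = LSB/√12 = 25.3 µV.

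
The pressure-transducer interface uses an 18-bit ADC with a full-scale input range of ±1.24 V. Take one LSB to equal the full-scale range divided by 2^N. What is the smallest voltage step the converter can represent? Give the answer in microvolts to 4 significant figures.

9.460 µV

Span: 1.24 V − (-1.24 V) = 2.48 V.
2^18 = 262144 levels.
One LSB is 2.48 V / 262144 = 9.460 µV.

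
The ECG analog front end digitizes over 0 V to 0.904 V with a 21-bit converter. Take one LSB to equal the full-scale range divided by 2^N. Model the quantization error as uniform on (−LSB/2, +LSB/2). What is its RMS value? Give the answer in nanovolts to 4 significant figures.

124.4 nV

Range is 0.904 V.
One LSB is 0.904 V / 2097152 = 431.061 nV.
RMS of a uniform error over width LSB is LSB/√12 = 124.4 nV.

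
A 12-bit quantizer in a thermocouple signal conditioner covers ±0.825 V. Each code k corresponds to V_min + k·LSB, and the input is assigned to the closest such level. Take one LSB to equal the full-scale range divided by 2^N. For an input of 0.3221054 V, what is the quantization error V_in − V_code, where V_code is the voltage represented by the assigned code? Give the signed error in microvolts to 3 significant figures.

Full-scale range = 0.825 V − (-0.825 V) = 1.65 V. LSB = 1.65 V / 2^12 ≈ 402.8 µV.
(V_in − V_min)/LSB = (0.3221054 − (-0.825)) × 4096/1.65 = 2847.6023 → nearest code k = 2848.
Reconstructed level: -0.825 + 2848 × 1.65/4096 V = 0.3222656250 V.
Error = V_in − V_code = 0.3221054 − (0.3222656250) = −160 µV.

−160 µV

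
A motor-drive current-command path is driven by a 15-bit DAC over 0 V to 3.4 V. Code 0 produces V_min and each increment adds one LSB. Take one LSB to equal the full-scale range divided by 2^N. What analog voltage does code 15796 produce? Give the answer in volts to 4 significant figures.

Span = 3.4 V. LSB = 3.4 V / 2^15.
V_out = V_min + code × LSB = 0 V + 15796 × 3.4 V / 32768
      = 0 + 1.63899 = 1.63899 V.

1.639 V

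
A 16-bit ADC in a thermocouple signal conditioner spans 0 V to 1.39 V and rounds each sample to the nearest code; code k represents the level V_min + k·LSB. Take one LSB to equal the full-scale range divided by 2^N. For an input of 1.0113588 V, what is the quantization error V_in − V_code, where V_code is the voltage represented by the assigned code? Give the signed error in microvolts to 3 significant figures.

−5.34 µV

Span = 1.39 V. LSB = 1.39 V / 2^16 ≈ 21.21 µV.
(V_in − V_min)/LSB = (1.0113588 − (0)) × 65536/1.39 = 47683.7484 → nearest code k = 47684.
V_code = V_min + k × range/2^16 = 0 + 47684 × 1.39/65536 = 1.0113641357 V.
e = 1.0113588 − (1.0113641357) = −5.34 µV.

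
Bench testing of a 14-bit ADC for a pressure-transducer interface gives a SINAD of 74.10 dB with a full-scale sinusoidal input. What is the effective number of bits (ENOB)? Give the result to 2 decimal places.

12.02 bits

(74.10 − 1.76) / 6.02 = 72.34/6.02 = 12.0166 effective bits.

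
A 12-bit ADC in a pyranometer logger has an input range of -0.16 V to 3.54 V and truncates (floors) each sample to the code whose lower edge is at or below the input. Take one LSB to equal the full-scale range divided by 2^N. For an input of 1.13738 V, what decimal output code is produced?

The full-scale span is 3.54 − (-0.16) = 3.7 V. LSB = 3.7 V / 2^12 ≈ 0.9033 mV.
V_in − V_min = 1.13738 − (-0.16) = 1.29738 V.
Divide by LSB: 1.29738 × 4096/3.7 = 1436.2347.
Truncating gives code 1436.

1436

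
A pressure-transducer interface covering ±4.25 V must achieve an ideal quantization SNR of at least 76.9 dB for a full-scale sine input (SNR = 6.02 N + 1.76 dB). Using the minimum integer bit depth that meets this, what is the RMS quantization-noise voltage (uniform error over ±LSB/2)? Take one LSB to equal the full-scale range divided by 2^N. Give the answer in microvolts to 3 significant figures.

300 µV

Full-scale range = 4.25 V − (-4.25 V) = 8.5 V.
Solving 6.02 N ≥ 76.9 − 1.76: N ≥ 12.482. Round up → N = 13.
LSB = 8.5 V ÷ 2^13 = 8.5/8192 V = 1.0376 mV.
RMS noise = LSB/√12 = 300 µV.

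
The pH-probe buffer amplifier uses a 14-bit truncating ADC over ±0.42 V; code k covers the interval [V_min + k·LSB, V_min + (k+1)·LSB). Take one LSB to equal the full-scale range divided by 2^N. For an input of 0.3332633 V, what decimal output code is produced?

Span: 0.42 V − (-0.42 V) = 0.84 V. LSB = 0.84 V / 2^14 ≈ 51.27 µV.
V_in − V_min = 0.3332633 − (-0.42) = 0.7532633 V.
Divide by LSB: 0.7532633 × 16384/0.84 = 14692.2213.
Truncating gives code 14692.

14692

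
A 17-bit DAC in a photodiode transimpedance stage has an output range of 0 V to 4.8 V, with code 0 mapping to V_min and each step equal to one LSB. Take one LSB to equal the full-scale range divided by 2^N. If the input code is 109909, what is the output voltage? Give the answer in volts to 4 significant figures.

Range is 4.8 V. LSB = 4.8 V / 2^17.
Output = V_min + (109909/131072) × range = 0 + 0.838539 × 4.8 V
      = 0 V + 4.02499 V = 4.02499 V.

4.025 V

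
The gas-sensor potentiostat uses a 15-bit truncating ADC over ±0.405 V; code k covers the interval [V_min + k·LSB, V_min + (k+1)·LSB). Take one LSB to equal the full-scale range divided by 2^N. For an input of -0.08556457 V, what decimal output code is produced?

12922

Span: 0.405 V − (-0.405 V) = 0.81 V. LSB = 0.81 V / 2^15 ≈ 24.72 µV.
(V_in − V_min) × 2^15/range = (-0.08556457 − (-0.405)) × 32768/0.81 = 12922.543.
Floor → code = 12922.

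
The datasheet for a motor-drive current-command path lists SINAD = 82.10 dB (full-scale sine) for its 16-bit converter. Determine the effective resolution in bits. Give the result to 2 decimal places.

13.35 bits

ENOB = (82.10 − 1.76)/6.02 = 13.3455 bits.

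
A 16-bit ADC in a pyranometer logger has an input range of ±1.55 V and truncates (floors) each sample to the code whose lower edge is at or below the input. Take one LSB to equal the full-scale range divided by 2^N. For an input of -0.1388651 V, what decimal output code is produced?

Span: 1.55 V − (-1.55 V) = 3.1 V. LSB = 3.1 V / 2^16 ≈ 47.30 µV.
V_in − V_min = -0.1388651 − (-1.55) = 1.4111349 V.
Divide by LSB: 1.4111349 × 65536/3.1 = 29832.3022.
Truncating gives code 29832.

29832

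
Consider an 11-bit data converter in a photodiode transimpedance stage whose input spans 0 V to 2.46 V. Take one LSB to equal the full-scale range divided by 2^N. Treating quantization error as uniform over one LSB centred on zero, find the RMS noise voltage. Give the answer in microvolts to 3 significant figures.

V_FS = 2.46 V.
Step size = 2.46/2048 V = 1.2012 mV.
For a uniform distribution on [−LSB/2, +LSB/2], V_rms = LSB/√12 = 1.2012 mV/3.4641 = 347 µV.

347 µV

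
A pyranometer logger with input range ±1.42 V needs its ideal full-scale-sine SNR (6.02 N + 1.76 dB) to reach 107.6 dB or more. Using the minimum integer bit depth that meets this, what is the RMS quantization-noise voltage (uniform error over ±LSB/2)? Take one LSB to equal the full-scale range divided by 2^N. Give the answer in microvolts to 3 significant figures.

3.13 µV

Range = 1.42 − (-1.42) = 2.84 V.
6.02 N + 1.76 ≥ 107.6 gives N ≥ 17.581, so the minimum integer is 18.
LSB = 2.84 V / 2^18 = 10.834 µV.
V_rms = LSB/√12 = 3.13 µV.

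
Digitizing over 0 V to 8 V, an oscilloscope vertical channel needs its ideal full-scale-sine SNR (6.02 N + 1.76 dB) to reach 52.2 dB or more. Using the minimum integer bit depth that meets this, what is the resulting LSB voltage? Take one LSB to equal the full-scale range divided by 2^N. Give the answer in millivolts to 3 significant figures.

Full-scale range = 8 V.
Solving 6.02 N ≥ 52.2 − 1.76: N ≥ 8.379. Round up → N = 9.
LSB = 8 V ÷ 2^9 = 8/512 V = 15.6 mV.

15.6 mV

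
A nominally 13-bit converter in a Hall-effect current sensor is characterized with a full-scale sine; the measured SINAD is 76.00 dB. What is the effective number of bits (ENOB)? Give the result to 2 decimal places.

12.33 bits

Inverting SNR = 6.02 N + 1.76: N_eff = (76.00 − 1.76)/6.02 = 12.3322.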